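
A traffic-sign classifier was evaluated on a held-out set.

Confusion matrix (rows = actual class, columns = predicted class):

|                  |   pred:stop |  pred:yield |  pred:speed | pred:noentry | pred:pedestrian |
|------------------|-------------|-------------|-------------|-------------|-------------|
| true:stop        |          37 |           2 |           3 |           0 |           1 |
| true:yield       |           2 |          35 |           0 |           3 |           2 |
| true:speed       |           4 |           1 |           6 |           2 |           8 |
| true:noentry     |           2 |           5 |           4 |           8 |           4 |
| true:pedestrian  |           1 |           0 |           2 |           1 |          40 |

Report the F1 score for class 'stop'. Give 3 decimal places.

0.831

F1 score = 2·TP/(2·TP+FP+FN).
stop: TP=37, FP=2+4+2+1=9, FN=2+3+0+1=6 → 74/89 = 0.8315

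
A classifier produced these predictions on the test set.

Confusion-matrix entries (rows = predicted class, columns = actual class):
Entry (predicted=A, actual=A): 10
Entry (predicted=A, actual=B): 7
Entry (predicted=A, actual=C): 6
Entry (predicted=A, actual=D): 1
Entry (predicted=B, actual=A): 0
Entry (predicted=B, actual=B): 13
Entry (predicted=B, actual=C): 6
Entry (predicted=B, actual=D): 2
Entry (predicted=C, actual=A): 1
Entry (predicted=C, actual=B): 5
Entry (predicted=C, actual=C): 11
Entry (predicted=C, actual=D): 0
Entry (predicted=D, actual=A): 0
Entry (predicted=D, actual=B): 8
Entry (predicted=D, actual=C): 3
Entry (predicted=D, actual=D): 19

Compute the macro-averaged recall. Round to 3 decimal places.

0.647

Per-class recall (TP/(TP+FN)):
  A: TP=10, FN=0+1+0=1 → 10/11 = 0.9091
  B: TP=13, FN=7+5+8=20 → 13/33 = 0.3939
  C: TP=11, FN=6+6+3=15 → 11/26 = 0.4231
  D: TP=19, FN=1+2+0=3 → 19/22 = 0.8636
Macro-recall = mean = (0.9091 + 0.3939 + 0.4231 + 0.8636) / 4 = 0.647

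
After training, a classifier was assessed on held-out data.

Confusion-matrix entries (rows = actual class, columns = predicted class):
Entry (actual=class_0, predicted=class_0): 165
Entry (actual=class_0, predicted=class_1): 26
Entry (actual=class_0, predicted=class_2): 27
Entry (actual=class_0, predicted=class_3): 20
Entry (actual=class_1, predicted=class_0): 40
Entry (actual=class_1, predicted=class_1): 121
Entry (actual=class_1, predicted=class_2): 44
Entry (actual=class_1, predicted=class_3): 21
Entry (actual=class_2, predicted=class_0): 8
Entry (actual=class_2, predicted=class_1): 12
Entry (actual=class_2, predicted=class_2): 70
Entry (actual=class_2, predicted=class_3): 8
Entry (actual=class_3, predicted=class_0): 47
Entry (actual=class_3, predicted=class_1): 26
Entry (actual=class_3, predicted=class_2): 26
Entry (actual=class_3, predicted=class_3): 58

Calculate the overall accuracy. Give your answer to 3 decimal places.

Accuracy = trace / total = (165+121+70+58=414) / 719 = 414/719 = 0.576

0.576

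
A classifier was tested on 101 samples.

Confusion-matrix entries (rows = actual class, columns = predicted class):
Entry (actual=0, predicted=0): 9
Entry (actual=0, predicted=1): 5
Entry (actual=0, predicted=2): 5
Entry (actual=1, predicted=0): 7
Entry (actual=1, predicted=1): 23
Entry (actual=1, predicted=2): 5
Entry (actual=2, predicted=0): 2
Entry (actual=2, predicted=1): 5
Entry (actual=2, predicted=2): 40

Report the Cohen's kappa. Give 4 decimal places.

Observed agreement pₒ = trace/N = 72/101 = 0.71287
Expected agreement pₑ = Σ (rowᵢ·colᵢ)/N² = (19·18 + 35·33 + 47·50)/101² = 0.37712
κ = (pₒ − pₑ)/(1 − pₑ) = (0.71287 − 0.37712)/(1 − 0.37712) = 0.5390

0.5390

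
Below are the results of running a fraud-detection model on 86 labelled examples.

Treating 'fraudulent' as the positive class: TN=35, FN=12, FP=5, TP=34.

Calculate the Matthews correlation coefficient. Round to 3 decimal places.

0.615

MCC = (TP·TN − FP·FN) / √((TP+FP)(TP+FN)(TN+FP)(TN+FN))
Numerator = 34·35 − 5·12 = 1130
Denominator = √(39·46·40·47) = √3372720 = 1836.4967
MCC = 1130 / 1836.4967 = 0.615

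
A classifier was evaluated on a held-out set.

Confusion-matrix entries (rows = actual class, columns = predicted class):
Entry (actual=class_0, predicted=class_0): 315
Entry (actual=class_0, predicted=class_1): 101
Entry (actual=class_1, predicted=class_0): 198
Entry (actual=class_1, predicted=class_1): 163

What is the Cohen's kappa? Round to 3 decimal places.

0.213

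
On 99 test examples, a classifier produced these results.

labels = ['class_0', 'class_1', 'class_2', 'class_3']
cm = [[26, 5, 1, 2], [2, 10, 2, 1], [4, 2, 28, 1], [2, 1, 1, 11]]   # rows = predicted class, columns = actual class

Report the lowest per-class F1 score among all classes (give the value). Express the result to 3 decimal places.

0.606

Per-class F1 score (2·TP/(2·TP+FP+FN)):
  class_0: TP=26, FP=5+1+2=8, FN=2+4+2=8 → 52/68 = 0.7647
  class_1: TP=10, FP=2+2+1=5, FN=5+2+1=8 → 20/33 = 0.6061
  class_2: TP=28, FP=4+2+1=7, FN=1+2+1=4 → 56/67 = 0.8358
  class_3: TP=11, FP=2+1+1=4, FN=2+1+1=4 → 22/30 = 0.7333
Lowest is class 'class_1' with F1 score = 0.606.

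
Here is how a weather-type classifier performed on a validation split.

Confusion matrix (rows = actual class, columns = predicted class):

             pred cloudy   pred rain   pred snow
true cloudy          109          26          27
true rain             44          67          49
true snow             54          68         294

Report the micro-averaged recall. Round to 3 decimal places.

0.637

Micro-averaging pools counts across classes: ΣTP=470, ΣFP=268, ΣFN=268.
Micro-recall = TP/(TP+FN) on pooled counts = 0.637 (equals overall accuracy in single-label multiclass).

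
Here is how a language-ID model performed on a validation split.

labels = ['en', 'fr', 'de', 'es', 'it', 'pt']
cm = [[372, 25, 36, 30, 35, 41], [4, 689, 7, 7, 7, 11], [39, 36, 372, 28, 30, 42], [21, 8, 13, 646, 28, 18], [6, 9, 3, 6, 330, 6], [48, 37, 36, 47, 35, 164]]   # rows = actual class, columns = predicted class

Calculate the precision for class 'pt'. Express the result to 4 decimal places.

0.5816

One-vs-rest for 'pt': TP = diagonal; FP = other classes predicted 'pt'; FN = 'pt' predicted as other.
precision = TP/(TP+FP).
pt: TP=164, FP=41+11+42+18+6=118 → 164/282 = 0.58156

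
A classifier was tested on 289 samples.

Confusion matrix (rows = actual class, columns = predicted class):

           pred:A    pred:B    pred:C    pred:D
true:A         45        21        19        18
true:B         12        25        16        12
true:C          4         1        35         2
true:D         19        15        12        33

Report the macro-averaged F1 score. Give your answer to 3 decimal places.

Per-class F1 score (2·TP/(2·TP+FP+FN)):
  A: TP=45, FP=12+4+19=35, FN=21+19+18=58 → 90/183 = 0.4918
  B: TP=25, FP=21+1+15=37, FN=12+16+12=40 → 50/127 = 0.3937
  C: TP=35, FP=19+16+12=47, FN=4+1+2=7 → 70/124 = 0.5645
  D: TP=33, FP=18+12+2=32, FN=19+15+12=46 → 66/144 = 0.4583
Macro-F1 score = mean = (0.4918 + 0.3937 + 0.5645 + 0.4583) / 4 = 0.477

0.477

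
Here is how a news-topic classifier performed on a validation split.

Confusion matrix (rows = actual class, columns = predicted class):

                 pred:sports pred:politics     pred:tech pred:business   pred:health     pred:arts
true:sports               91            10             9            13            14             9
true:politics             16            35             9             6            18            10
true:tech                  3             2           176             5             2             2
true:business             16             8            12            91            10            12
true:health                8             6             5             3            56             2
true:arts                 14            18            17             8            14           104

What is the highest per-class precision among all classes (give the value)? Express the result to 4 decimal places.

0.7719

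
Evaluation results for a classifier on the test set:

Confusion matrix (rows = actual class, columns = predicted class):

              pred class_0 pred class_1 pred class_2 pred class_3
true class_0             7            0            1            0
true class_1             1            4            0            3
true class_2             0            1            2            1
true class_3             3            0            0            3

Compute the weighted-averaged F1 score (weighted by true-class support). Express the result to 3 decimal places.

Per-class F1 score (2·TP/(2·TP+FP+FN)):
  class_0: TP=7, FP=1+0+3=4, FN=0+1+0=1 → 14/19 = 0.7368
  class_1: TP=4, FP=0+1+0=1, FN=1+0+3=4 → 8/13 = 0.6154
  class_2: TP=2, FP=1+0+0=1, FN=0+1+1=2 → 4/7 = 0.5714
  class_3: TP=3, FP=0+3+1=4, FN=3+0+0=3 → 6/13 = 0.4615
Weighted-F1 score = Σ (supportᵢ/N)·F1 scoreᵢ with N=26: (8/26)·0.7368 + (8/26)·0.6154 + (4/26)·0.5714 + (6/26)·0.4615 = 0.610

0.610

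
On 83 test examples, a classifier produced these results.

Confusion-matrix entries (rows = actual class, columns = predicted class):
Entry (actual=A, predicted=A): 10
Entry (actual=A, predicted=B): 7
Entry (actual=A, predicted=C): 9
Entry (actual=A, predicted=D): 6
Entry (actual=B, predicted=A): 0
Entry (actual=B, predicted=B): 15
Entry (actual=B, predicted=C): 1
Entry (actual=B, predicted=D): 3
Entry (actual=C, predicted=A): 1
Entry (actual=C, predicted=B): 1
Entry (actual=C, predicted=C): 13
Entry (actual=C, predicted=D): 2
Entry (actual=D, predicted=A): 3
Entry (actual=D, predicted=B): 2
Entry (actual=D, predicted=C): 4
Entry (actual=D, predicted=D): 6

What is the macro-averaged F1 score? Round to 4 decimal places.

Per-class F1 score (2·TP/(2·TP+FP+FN)):
  A: TP=10, FP=0+1+3=4, FN=7+9+6=22 → 20/46 = 0.43478
  B: TP=15, FP=7+1+2=10, FN=0+1+3=4 → 30/44 = 0.68182
  C: TP=13, FP=9+1+4=14, FN=1+1+2=4 → 26/44 = 0.59091
  D: TP=6, FP=6+3+2=11, FN=3+2+4=9 → 12/32 = 0.37500
Macro-F1 score = mean = (0.43478 + 0.68182 + 0.59091 + 0.37500) / 4 = 0.5206

0.5206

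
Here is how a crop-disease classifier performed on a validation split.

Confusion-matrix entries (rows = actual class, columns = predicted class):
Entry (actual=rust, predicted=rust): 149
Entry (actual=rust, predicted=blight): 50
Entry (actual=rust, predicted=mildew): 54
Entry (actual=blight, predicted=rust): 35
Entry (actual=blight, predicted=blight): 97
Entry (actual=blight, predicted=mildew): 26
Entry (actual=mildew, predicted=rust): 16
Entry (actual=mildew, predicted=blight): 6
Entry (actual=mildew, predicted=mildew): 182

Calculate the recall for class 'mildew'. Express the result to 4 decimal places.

Take TP from the diagonal, FP from the rest of the 'mildew' prediction marginal, FN from the rest of the 'mildew' actual marginal.
recall = TP/(TP+FN).
mildew: TP=182, FN=16+6=22 → 182/204 = 0.89216

0.8922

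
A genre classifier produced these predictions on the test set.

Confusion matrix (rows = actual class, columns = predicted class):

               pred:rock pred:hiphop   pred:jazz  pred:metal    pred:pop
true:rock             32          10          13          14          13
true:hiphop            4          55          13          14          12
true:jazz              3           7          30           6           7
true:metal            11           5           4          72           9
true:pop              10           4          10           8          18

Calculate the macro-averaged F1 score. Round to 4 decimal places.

Per-class F1 score (2·TP/(2·TP+FP+FN)):
  rock: TP=32, FP=4+3+11+10=28, FN=10+13+14+13=50 → 64/142 = 0.45070
  hiphop: TP=55, FP=10+7+5+4=26, FN=4+13+14+12=43 → 110/179 = 0.61453
  jazz: TP=30, FP=13+13+4+10=40, FN=3+7+6+7=23 → 60/123 = 0.48780
  metal: TP=72, FP=14+14+6+8=42, FN=11+5+4+9=29 → 144/215 = 0.66977
  pop: TP=18, FP=13+12+7+9=41, FN=10+4+10+8=32 → 36/109 = 0.33028
Macro-F1 score = mean = (0.45070 + 0.61453 + 0.48780 + 0.66977 + 0.33028) / 5 = 0.5106

0.5106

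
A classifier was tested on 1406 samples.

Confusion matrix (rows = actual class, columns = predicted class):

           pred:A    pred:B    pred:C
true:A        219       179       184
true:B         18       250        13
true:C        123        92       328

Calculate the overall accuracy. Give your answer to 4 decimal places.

0.5669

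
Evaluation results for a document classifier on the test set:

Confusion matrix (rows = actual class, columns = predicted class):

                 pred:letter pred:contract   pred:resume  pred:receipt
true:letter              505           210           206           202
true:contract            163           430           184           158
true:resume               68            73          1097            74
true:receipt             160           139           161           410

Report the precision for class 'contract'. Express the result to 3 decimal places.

0.505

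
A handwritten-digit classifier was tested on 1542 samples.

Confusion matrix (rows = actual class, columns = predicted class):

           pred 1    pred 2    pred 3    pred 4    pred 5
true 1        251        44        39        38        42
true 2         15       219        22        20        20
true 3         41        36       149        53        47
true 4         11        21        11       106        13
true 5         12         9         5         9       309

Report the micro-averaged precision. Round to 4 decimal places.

0.6706

Micro-averaging pools counts across classes: ΣTP=1034, ΣFP=508, ΣFN=508.
Micro-precision = TP/(TP+FP) on pooled counts = 0.6706 (equals overall accuracy in single-label multiclass).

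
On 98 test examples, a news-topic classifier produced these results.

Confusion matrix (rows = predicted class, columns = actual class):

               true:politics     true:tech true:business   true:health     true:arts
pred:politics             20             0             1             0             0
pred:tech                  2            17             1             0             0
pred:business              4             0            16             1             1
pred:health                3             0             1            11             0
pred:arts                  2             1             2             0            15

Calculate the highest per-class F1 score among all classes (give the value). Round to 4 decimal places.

Per-class F1 score (2·TP/(2·TP+FP+FN)):
  politics: TP=20, FP=0+1+0+0=1, FN=2+4+3+2=11 → 40/52 = 0.76923
  tech: TP=17, FP=2+1+0+0=3, FN=0+0+0+1=1 → 34/38 = 0.89474
  business: TP=16, FP=4+0+1+1=6, FN=1+1+1+2=5 → 32/43 = 0.74419
  health: TP=11, FP=3+0+1+0=4, FN=0+0+1+0=1 → 22/27 = 0.81481
  arts: TP=15, FP=2+1+2+0=5, FN=0+0+1+0=1 → 30/36 = 0.83333
Highest is class 'tech' with F1 score = 0.8947.

0.8947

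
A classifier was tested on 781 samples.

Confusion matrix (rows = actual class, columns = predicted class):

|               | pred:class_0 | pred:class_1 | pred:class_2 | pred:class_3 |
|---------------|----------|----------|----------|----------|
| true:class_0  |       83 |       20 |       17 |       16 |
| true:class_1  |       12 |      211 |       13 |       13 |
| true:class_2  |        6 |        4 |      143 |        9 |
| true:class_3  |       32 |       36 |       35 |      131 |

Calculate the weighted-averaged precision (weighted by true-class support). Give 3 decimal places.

Per-class precision (TP/(TP+FP)):
  class_0: TP=83, FP=12+6+32=50 → 83/133 = 0.6241
  class_1: TP=211, FP=20+4+36=60 → 211/271 = 0.7786
  class_2: TP=143, FP=17+13+35=65 → 143/208 = 0.6875
  class_3: TP=131, FP=16+13+9=38 → 131/169 = 0.7751
Weighted-precision = Σ (supportᵢ/N)·precisionᵢ with N=781: (136/781)·0.6241 + (249/781)·0.7786 + (162/781)·0.6875 + (234/781)·0.7751 = 0.732

0.732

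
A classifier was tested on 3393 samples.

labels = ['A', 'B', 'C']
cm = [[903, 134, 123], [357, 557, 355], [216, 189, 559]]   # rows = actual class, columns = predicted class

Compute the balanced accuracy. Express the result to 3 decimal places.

Balanced accuracy = mean of per-class recall.
  A: recall = 903/1160 = 0.7784
  B: recall = 557/1269 = 0.4389
  C: recall = 559/964 = 0.5799
Mean = (0.7784 + 0.4389 + 0.5799) / 3 = 0.599

0.599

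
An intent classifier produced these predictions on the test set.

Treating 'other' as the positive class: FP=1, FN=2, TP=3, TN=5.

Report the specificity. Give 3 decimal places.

0.833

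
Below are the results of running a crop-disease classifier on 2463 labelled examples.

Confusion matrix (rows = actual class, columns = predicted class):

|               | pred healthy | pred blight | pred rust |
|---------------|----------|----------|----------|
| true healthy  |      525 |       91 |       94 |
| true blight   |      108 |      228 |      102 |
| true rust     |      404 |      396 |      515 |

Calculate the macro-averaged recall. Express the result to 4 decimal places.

Per-class recall (TP/(TP+FN)):
  healthy: TP=525, FN=91+94=185 → 525/710 = 0.73944
  blight: TP=228, FN=108+102=210 → 228/438 = 0.52055
  rust: TP=515, FN=404+396=800 → 515/1315 = 0.39163
Macro-recall = mean = (0.73944 + 0.52055 + 0.39163) / 3 = 0.5505

0.5505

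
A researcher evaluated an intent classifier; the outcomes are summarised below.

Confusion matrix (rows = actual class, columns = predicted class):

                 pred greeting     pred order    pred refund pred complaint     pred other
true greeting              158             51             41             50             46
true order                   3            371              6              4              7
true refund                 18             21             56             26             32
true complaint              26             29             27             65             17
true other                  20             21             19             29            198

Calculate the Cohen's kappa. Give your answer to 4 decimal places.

0.5245

Observed agreement pₒ = trace/N = 848/1341 = 0.63236
Expected agreement pₑ = Σ (rowᵢ·colᵢ)/N² = (346·225 + 391·493 + 153·149 + 164·174 + 287·300)/1341² = 0.22691
κ = (pₒ − pₑ)/(1 − pₑ) = (0.63236 − 0.22691)/(1 − 0.22691) = 0.5245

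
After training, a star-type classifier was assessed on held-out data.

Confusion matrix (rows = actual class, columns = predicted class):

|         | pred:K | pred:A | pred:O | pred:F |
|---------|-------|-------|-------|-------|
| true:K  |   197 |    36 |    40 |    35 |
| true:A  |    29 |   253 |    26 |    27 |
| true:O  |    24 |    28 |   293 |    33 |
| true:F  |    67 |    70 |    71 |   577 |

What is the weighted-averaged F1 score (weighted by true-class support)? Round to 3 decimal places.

0.734

Per-class F1 score (2·TP/(2·TP+FP+FN)):
  K: TP=197, FP=29+24+67=120, FN=36+40+35=111 → 394/625 = 0.6304
  A: TP=253, FP=36+28+70=134, FN=29+26+27=82 → 506/722 = 0.7008
  O: TP=293, FP=40+26+71=137, FN=24+28+33=85 → 586/808 = 0.7252
  F: TP=577, FP=35+27+33=95, FN=67+70+71=208 → 1154/1457 = 0.7920
Weighted-F1 score = Σ (supportᵢ/N)·F1 scoreᵢ with N=1806: (308/1806)·0.6304 + (335/1806)·0.7008 + (378/1806)·0.7252 + (785/1806)·0.7920 = 0.734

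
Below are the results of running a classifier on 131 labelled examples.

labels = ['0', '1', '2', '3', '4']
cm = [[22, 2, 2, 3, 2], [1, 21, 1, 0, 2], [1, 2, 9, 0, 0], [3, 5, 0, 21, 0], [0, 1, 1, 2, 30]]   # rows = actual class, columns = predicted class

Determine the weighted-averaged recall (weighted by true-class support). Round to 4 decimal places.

0.7863

Per-class recall (TP/(TP+FN)):
  0: TP=22, FN=2+2+3+2=9 → 22/31 = 0.70968
  1: TP=21, FN=1+1+0+2=4 → 21/25 = 0.84000
  2: TP=9, FN=1+2+0+0=3 → 9/12 = 0.75000
  3: TP=21, FN=3+5+0+0=8 → 21/29 = 0.72414
  4: TP=30, FN=0+1+1+2=4 → 30/34 = 0.88235
Weighted-recall = Σ (supportᵢ/N)·recallᵢ with N=131: (31/131)·0.70968 + (25/131)·0.84000 + (12/131)·0.75000 + (29/131)·0.72414 + (34/131)·0.88235 = 0.7863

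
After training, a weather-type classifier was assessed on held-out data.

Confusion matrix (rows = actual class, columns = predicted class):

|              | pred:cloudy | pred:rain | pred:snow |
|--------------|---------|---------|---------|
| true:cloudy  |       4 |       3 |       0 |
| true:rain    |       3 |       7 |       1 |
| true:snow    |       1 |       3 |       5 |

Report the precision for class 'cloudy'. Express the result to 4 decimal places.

0.5000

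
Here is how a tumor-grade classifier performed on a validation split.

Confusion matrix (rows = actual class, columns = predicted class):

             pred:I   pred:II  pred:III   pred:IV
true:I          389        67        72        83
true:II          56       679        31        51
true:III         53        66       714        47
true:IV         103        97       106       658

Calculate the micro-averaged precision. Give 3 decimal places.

0.746

Micro-averaging pools counts across classes: ΣTP=2440, ΣFP=832, ΣFN=832.
Micro-precision = TP/(TP+FP) on pooled counts = 0.746 (equals overall accuracy in single-label multiclass).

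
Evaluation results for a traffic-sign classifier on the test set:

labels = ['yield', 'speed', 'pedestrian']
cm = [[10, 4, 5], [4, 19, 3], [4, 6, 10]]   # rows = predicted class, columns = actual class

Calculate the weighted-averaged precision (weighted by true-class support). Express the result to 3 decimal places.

0.610

Per-class precision (TP/(TP+FP)):
  yield: TP=10, FP=4+5=9 → 10/19 = 0.5263
  speed: TP=19, FP=4+3=7 → 19/26 = 0.7308
  pedestrian: TP=10, FP=4+6=10 → 10/20 = 0.5000
Weighted-precision = Σ (supportᵢ/N)·precisionᵢ with N=65: (18/65)·0.5263 + (29/65)·0.7308 + (18/65)·0.5000 = 0.610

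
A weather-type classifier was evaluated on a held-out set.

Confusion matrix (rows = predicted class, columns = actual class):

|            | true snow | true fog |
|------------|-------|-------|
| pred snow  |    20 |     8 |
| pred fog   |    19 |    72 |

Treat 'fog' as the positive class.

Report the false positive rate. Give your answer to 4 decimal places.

0.4872

FPR = FP/(FP+TN) = 19/(19+20) = 0.4872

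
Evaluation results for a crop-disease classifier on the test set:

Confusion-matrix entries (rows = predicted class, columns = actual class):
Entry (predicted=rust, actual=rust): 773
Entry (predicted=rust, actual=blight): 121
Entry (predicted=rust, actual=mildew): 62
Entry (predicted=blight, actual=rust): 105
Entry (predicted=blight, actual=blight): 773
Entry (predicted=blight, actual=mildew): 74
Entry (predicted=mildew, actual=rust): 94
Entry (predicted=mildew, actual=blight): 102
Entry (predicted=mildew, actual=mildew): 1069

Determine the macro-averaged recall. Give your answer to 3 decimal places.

Per-class recall (TP/(TP+FN)):
  rust: TP=773, FN=105+94=199 → 773/972 = 0.7953
  blight: TP=773, FN=121+102=223 → 773/996 = 0.7761
  mildew: TP=1069, FN=62+74=136 → 1069/1205 = 0.8871
Macro-recall = mean = (0.7953 + 0.7761 + 0.8871) / 3 = 0.820

0.820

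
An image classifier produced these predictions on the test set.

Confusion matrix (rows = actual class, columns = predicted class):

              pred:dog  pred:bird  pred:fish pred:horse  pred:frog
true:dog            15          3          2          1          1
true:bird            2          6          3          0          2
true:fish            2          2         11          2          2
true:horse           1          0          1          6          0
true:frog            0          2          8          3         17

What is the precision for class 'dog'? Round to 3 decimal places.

0.750

One-vs-rest for 'dog': TP = diagonal; FP = other classes predicted 'dog'; FN = 'dog' predicted as other.
precision = TP/(TP+FP).
dog: TP=15, FP=2+2+1+0=5 → 15/20 = 0.7500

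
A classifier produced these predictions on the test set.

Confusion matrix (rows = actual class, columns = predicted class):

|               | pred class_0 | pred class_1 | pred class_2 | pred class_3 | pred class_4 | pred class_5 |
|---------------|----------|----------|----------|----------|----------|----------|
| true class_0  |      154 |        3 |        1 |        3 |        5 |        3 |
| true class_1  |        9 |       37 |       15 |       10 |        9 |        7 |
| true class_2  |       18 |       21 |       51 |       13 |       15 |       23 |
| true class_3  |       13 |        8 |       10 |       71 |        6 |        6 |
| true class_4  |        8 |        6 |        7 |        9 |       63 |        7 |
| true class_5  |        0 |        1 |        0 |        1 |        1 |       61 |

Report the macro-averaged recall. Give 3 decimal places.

Per-class recall (TP/(TP+FN)):
  class_0: TP=154, FN=3+1+3+5+3=15 → 154/169 = 0.9112
  class_1: TP=37, FN=9+15+10+9+7=50 → 37/87 = 0.4253
  class_2: TP=51, FN=18+21+13+15+23=90 → 51/141 = 0.3617
  class_3: TP=71, FN=13+8+10+6+6=43 → 71/114 = 0.6228
  class_4: TP=63, FN=8+6+7+9+7=37 → 63/100 = 0.6300
  class_5: TP=61, FN=0+1+0+1+1=3 → 61/64 = 0.9531
Macro-recall = mean = (0.9112 + 0.4253 + 0.3617 + 0.6228 + 0.6300 + 0.9531) / 6 = 0.651

0.651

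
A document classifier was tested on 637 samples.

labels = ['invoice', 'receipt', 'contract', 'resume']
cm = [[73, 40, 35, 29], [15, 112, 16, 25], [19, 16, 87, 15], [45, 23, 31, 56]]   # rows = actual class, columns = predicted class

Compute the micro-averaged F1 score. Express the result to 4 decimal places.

Micro-averaging pools counts across classes: ΣTP=328, ΣFP=309, ΣFN=309.
Micro-F1 score = 2·TP/(2·TP+FP+FN) on pooled counts = 0.5149 (equals overall accuracy in single-label multiclass).

0.5149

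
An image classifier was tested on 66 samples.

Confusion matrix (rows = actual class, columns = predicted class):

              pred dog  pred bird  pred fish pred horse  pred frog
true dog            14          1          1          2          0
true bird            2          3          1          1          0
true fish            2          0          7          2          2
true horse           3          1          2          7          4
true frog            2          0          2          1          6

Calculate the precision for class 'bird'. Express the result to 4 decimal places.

Take TP from the diagonal, FP from the rest of the 'bird' prediction marginal, FN from the rest of the 'bird' actual marginal.
precision = TP/(TP+FP).
bird: TP=3, FP=1+0+1+0=2 → 3/5 = 0.60000

0.6000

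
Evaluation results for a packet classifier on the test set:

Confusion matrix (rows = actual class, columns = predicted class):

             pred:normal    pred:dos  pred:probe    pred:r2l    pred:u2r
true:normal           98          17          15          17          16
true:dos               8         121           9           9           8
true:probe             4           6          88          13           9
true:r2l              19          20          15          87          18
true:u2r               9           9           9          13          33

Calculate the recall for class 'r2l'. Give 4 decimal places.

0.5472

Treat 'r2l' as positive and all other classes as negative.
recall = TP/(TP+FN).
r2l: TP=87, FN=19+20+15+18=72 → 87/159 = 0.54717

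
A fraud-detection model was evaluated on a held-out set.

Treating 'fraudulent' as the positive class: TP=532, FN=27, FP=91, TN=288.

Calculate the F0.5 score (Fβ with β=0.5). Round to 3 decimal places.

0.872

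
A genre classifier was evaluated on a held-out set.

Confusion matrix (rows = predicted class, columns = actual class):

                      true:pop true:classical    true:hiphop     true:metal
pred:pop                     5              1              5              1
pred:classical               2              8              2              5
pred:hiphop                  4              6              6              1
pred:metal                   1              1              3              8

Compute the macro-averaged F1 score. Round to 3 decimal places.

Per-class F1 score (2·TP/(2·TP+FP+FN)):
  pop: TP=5, FP=1+5+1=7, FN=2+4+1=7 → 10/24 = 0.4167
  classical: TP=8, FP=2+2+5=9, FN=1+6+1=8 → 16/33 = 0.4848
  hiphop: TP=6, FP=4+6+1=11, FN=5+2+3=10 → 12/33 = 0.3636
  metal: TP=8, FP=1+1+3=5, FN=1+5+1=7 → 16/28 = 0.5714
Macro-F1 score = mean = (0.4167 + 0.4848 + 0.3636 + 0.5714) / 4 = 0.459

0.459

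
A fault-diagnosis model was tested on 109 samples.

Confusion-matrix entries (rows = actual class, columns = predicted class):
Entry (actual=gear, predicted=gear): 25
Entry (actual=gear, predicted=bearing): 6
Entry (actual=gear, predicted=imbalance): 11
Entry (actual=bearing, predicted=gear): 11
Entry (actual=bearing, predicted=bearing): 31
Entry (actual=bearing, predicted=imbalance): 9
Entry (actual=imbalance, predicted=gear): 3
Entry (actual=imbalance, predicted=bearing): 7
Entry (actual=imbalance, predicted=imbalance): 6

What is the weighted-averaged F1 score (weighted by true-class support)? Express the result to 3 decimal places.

0.585

Per-class F1 score (2·TP/(2·TP+FP+FN)):
  gear: TP=25, FP=11+3=14, FN=6+11=17 → 50/81 = 0.6173
  bearing: TP=31, FP=6+7=13, FN=11+9=20 → 62/95 = 0.6526
  imbalance: TP=6, FP=11+9=20, FN=3+7=10 → 12/42 = 0.2857
Weighted-F1 score = Σ (supportᵢ/N)·F1 scoreᵢ with N=109: (42/109)·0.6173 + (51/109)·0.6526 + (16/109)·0.2857 = 0.585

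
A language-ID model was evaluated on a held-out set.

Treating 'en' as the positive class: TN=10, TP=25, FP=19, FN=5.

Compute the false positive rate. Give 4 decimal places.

0.6552

FPR = FP/(FP+TN) = 19/(19+10) = 0.6552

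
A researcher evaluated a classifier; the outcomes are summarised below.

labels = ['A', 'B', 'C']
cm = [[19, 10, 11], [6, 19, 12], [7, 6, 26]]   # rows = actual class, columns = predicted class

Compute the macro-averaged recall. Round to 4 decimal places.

Per-class recall (TP/(TP+FN)):
  A: TP=19, FN=10+11=21 → 19/40 = 0.47500
  B: TP=19, FN=6+12=18 → 19/37 = 0.51351
  C: TP=26, FN=7+6=13 → 26/39 = 0.66667
Macro-recall = mean = (0.47500 + 0.51351 + 0.66667) / 3 = 0.5517

0.5517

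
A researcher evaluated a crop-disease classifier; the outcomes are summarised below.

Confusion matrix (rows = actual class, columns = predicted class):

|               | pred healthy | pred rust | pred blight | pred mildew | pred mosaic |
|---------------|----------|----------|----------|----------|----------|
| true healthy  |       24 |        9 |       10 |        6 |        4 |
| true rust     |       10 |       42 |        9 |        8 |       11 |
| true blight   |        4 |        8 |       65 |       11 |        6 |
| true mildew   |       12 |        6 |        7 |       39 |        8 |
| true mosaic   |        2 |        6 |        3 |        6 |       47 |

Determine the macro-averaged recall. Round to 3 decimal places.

Per-class recall (TP/(TP+FN)):
  healthy: TP=24, FN=9+10+6+4=29 → 24/53 = 0.4528
  rust: TP=42, FN=10+9+8+11=38 → 42/80 = 0.5250
  blight: TP=65, FN=4+8+11+6=29 → 65/94 = 0.6915
  mildew: TP=39, FN=12+6+7+8=33 → 39/72 = 0.5417
  mosaic: TP=47, FN=2+6+3+6=17 → 47/64 = 0.7344
Macro-recall = mean = (0.4528 + 0.5250 + 0.6915 + 0.5417 + 0.7344) / 5 = 0.589

0.589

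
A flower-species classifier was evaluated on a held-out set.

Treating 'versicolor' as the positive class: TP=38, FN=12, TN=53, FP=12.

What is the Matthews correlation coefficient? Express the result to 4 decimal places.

0.5754

MCC = (TP·TN − FP·FN) / √((TP+FP)(TP+FN)(TN+FP)(TN+FN))
Numerator = 38·53 − 12·12 = 1870
Denominator = √(50·50·65·65) = √10562500 = 3250.0000
MCC = 1870 / 3250.0000 = 0.5754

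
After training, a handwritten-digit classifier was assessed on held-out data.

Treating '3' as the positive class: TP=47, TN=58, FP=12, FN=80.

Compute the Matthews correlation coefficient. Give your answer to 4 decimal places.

0.2076

MCC = (TP·TN − FP·FN) / √((TP+FP)(TP+FN)(TN+FP)(TN+FN))
Numerator = 47·58 − 12·80 = 1766
Denominator = √(59·127·70·138) = √72382380 = 8507.7835
MCC = 1766 / 8507.7835 = 0.2076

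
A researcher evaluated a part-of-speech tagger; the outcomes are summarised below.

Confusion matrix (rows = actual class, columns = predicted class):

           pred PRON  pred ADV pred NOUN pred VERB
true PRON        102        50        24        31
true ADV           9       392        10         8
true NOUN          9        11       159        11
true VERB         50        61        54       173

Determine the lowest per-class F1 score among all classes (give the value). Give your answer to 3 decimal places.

Per-class F1 score (2·TP/(2·TP+FP+FN)):
  PRON: TP=102, FP=9+9+50=68, FN=50+24+31=105 → 204/377 = 0.5411
  ADV: TP=392, FP=50+11+61=122, FN=9+10+8=27 → 784/933 = 0.8403
  NOUN: TP=159, FP=24+10+54=88, FN=9+11+11=31 → 318/437 = 0.7277
  VERB: TP=173, FP=31+8+11=50, FN=50+61+54=165 → 346/561 = 0.6168
Lowest is class 'PRON' with F1 score = 0.541.

0.541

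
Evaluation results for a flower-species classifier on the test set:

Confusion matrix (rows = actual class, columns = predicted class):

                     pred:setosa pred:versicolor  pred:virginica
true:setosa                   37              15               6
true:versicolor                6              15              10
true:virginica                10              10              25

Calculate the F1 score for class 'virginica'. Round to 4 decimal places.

Take TP from the diagonal, FP from the rest of the 'virginica' prediction marginal, FN from the rest of the 'virginica' actual marginal.
F1 score = 2·TP/(2·TP+FP+FN).
virginica: TP=25, FP=6+10=16, FN=10+10=20 → 50/86 = 0.58140

0.5814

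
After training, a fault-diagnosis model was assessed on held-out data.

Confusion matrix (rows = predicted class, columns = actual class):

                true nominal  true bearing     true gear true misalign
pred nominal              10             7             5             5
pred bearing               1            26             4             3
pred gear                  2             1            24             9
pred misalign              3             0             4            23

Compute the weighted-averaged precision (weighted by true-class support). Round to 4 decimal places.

0.6871

Per-class precision (TP/(TP+FP)):
  nominal: TP=10, FP=7+5+5=17 → 10/27 = 0.37037
  bearing: TP=26, FP=1+4+3=8 → 26/34 = 0.76471
  gear: TP=24, FP=2+1+9=12 → 24/36 = 0.66667
  misalign: TP=23, FP=3+0+4=7 → 23/30 = 0.76667
Weighted-precision = Σ (supportᵢ/N)·precisionᵢ with N=127: (16/127)·0.37037 + (34/127)·0.76471 + (37/127)·0.66667 + (40/127)·0.76667 = 0.6871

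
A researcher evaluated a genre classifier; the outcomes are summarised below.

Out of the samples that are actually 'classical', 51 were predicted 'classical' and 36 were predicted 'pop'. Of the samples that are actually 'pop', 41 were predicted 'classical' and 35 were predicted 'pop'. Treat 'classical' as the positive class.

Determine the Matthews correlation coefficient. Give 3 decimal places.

0.047

MCC = (TP·TN − FP·FN) / √((TP+FP)(TP+FN)(TN+FP)(TN+FN))
Numerator = 51·35 − 41·36 = 309
Denominator = √(92·87·76·71) = √43189584 = 6571.8783
MCC = 309 / 6571.8783 = 0.047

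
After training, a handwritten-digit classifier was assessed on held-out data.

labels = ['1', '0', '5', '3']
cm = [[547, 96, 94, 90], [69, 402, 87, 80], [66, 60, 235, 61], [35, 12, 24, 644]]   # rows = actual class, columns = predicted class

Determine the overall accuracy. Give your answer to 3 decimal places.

0.703

Accuracy = trace / total = (547+402+235+644=1828) / 2602 = 1828/2602 = 0.703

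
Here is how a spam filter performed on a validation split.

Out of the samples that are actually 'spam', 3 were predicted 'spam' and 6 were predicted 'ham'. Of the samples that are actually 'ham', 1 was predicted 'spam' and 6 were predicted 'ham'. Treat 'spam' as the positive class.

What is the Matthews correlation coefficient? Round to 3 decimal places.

MCC = (TP·TN − FP·FN) / √((TP+FP)(TP+FN)(TN+FP)(TN+FN))
Numerator = 3·6 − 1·6 = 12
Denominator = √(4·9·7·12) = √3024 = 54.9909
MCC = 12 / 54.9909 = 0.218

0.218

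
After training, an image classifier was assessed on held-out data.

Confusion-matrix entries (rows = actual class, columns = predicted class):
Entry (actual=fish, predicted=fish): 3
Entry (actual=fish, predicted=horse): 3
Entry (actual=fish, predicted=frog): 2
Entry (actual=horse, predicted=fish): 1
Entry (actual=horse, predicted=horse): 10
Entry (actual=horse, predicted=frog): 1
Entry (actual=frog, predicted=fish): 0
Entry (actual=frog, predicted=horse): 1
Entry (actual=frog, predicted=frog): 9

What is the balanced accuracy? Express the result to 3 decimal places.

Balanced accuracy = mean of per-class recall.
  fish: recall = 3/8 = 0.3750
  horse: recall = 10/12 = 0.8333
  frog: recall = 9/10 = 0.9000
Mean = (0.3750 + 0.8333 + 0.9000) / 3 = 0.703

0.703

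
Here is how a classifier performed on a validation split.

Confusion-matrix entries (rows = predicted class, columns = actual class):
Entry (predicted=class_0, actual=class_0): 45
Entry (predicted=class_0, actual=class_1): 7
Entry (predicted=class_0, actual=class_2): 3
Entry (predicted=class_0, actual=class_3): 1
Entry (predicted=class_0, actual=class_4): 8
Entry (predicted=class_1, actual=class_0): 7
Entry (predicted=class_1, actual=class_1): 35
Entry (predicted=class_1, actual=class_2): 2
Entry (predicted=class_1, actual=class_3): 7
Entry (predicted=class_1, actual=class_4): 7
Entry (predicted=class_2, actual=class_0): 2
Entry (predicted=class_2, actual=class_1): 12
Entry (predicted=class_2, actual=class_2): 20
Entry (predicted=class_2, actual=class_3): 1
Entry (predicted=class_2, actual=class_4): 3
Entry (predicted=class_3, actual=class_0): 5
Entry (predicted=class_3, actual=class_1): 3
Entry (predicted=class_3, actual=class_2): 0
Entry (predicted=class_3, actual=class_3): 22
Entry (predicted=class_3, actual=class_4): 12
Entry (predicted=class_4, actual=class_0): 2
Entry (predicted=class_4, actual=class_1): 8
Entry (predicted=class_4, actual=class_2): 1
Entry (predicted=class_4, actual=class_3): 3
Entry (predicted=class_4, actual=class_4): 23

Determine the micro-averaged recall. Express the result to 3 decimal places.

0.607

Micro-averaging pools counts across classes: ΣTP=145, ΣFP=94, ΣFN=94.
Micro-recall = TP/(TP+FN) on pooled counts = 0.607 (equals overall accuracy in single-label multiclass).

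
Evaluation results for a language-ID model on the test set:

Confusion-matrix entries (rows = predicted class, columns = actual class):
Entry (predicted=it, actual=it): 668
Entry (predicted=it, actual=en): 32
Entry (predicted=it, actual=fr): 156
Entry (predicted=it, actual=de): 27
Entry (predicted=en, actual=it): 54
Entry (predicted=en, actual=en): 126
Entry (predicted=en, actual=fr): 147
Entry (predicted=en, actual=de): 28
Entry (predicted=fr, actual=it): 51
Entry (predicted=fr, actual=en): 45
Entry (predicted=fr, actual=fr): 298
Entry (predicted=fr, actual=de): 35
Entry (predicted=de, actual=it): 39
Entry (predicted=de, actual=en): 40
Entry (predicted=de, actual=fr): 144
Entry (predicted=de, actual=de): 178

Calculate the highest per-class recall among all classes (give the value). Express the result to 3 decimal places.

Per-class recall (TP/(TP+FN)):
  it: TP=668, FN=54+51+39=144 → 668/812 = 0.8227
  en: TP=126, FN=32+45+40=117 → 126/243 = 0.5185
  fr: TP=298, FN=156+147+144=447 → 298/745 = 0.4000
  de: TP=178, FN=27+28+35=90 → 178/268 = 0.6642
Highest is class 'it' with recall = 0.823.

0.823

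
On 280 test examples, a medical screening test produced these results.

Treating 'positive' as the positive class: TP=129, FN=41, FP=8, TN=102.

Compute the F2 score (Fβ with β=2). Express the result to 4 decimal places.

0.7895

Fβ = (1+β²)·TP / ((1+β²)·TP + β²·FN + FP), with β²=4
= 5·129 / (5·129 + 4·41 + 8) = 0.7895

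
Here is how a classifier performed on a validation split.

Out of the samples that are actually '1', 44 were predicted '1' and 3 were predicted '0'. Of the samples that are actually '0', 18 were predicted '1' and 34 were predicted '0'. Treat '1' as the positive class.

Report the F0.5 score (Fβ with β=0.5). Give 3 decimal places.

Fβ = (1+β²)·TP / ((1+β²)·TP + β²·FN + FP), with β²=1/4
= 1.25·44 / (1.25·44 + 0.25·3 + 18) = 0.746

0.746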